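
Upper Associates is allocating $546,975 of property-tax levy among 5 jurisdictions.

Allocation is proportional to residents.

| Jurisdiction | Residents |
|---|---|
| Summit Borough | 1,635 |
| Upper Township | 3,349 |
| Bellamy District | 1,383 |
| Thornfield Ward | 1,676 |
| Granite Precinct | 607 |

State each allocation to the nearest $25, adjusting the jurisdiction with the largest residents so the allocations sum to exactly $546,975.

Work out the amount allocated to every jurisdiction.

Combined residents = 1,635 + 3,349 + 1,383 + 1,676 + 607 = 8,650.
Raw shares: Summit Borough 103,387.76; Upper Township 211,771.01; Bellamy District 87,452.77; Thornfield Ward 105,980.36; Granite Precinct 38,383.10.
At nearest $25: Summit Borough $103,400; Upper Township $211,775; Bellamy District $87,450; Thornfield Ward $105,975; Granite Precinct $38,375. Sum = $546,975.
Rounded total matches; no reconciliation needed.

Summit Borough: $103,400 | Upper Township: $211,775 | Bellamy District: $87,450 | Thornfield Ward: $105,975 | Granite Precinct: $38,375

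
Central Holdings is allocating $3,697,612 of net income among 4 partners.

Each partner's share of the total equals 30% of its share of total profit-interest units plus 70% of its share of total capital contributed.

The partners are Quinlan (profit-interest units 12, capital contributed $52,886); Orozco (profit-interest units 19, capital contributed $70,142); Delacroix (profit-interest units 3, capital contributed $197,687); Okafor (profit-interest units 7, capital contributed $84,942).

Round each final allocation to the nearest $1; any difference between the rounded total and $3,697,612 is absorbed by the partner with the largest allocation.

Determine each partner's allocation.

Profit-interest units total 41; capital contributed total 405,657.
Blended shares (30% profit-interest units + 70% capital contributed): Quinlan 0.1791; Orozco 0.2601; Delacroix 0.3631; Okafor 0.1978.
Proportional shares: Quinlan 662,111.91; Orozco 961,605.15; Delacroix 1,342,525.52; Okafor 731,369.41.
Rounded to nearest $1: Quinlan $662,112; Orozco $961,605; Delacroix $1,342,526; Okafor $731,369. Sum = $3,697,612.
Sum already equals the total — no adjustment.

Quinlan: $662,112; Orozco: $961,605; Delacroix: $1,342,526; Okafor: $731,369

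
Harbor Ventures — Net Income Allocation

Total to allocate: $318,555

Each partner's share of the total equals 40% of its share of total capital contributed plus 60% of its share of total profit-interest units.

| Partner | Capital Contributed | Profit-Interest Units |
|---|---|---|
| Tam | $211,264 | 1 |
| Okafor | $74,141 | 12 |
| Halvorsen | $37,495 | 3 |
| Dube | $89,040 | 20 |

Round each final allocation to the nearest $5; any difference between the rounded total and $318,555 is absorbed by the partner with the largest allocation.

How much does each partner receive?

Totals — capital contributed 411,940, profit-interest units 36.
Composite weights (40% capital contributed + 60% profit-interest units): Tam 0.2218; Okafor 0.2720; Halvorsen 0.0864; Dube 0.4198.
Raw shares: Tam 70,657.80; Okafor 86,644.42; Halvorsen 27,525.77; Dube 133,727.01.
Rounded to nearest $5: Tam $70,660; Okafor $86,645; Halvorsen $27,525; Dube $133,725. Sum = $318,555.
Sum already equals the total — no adjustment.

Tam: $70,660 | Okafor: $86,645 | Halvorsen: $27,525 | Dube: $133,725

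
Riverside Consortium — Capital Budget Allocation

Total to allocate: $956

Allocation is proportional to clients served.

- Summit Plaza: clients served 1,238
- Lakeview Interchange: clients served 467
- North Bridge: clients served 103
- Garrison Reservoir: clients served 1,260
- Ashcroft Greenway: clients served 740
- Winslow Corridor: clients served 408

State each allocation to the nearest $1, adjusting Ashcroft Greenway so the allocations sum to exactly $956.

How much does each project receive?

Summit Plaza: $281 | Lakeview Interchange: $106 | North Bridge: $23 | Garrison Reservoir: $286 | Ashcroft Greenway: $167 | Winslow Corridor: $93

Sum of clients served: 4,216.
Proportional shares: Summit Plaza 1,238/4,216 × $956 = 280.72; Lakeview Interchange 467/4,216 × $956 = 105.89; North Bridge 103/4,216 × $956 = 23.36; Garrison Reservoir 1,260/4,216 × $956 = 285.71; Ashcroft Greenway 740/4,216 × $956 = 167.80; Winslow Corridor 408/4,216 × $956 = 92.52.
Rounded to nearest $1: Summit Plaza $281; Lakeview Interchange $106; North Bridge $23; Garrison Reservoir $286; Ashcroft Greenway $168; Winslow Corridor $93. Sum = $957.
Difference $956 − $957 = −$1 applied to Ashcroft Greenway: Ashcroft Greenway becomes $167.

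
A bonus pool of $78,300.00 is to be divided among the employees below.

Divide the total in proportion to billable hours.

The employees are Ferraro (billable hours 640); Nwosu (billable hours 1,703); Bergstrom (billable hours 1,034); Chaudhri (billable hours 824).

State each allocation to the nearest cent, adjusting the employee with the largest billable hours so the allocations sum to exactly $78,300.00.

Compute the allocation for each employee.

Total billable hours = 640 + 1,703 + 1,034 + 824 = 4,201.
Unrounded shares: Ferraro 11,928.5884; Nwosu 31,741.2283; Bergstrom 19,272.1257; Chaudhri 15,358.0576.
After rounding (cent): Ferraro $11,928.59; Nwosu $31,741.23; Bergstrom $19,272.13; Chaudhri $15,358.06. Sum = $78,300.01.
Difference $78,300.00 − $78,300.01 = −$0.01 applied to largest billable hours (Nwosu): Nwosu becomes $31,741.22.

Ferraro: $11,928.59; Nwosu: $31,741.22; Bergstrom: $19,272.13; Chaudhri: $15,358.06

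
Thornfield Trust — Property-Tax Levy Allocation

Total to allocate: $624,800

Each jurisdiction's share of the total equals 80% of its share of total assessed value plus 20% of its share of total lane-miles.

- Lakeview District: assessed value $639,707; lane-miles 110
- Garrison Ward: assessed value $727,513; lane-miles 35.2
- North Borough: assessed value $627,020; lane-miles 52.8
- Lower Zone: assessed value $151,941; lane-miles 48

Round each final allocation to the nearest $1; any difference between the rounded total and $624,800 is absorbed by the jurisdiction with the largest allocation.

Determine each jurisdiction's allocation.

Totals — assessed value 2,146,181, lane-miles 246.
Combined weights (80% assessed value + 20% lane-miles): Lakeview District 0.3279; Garrison Ward 0.2998; North Borough 0.2767; Lower Zone 0.0957.
Proportional shares: Lakeview District 204,862.53; Garrison Ward 187,316.35; North Borough 172,852.02; Lower Zone 59,769.10.
At nearest $1: Lakeview District $204,863; Garrison Ward $187,316; North Borough $172,852; Lower Zone $59,769. Sum = $624,800.
Rounded total matches; no reconciliation needed.

Lakeview District: $204,863 · Garrison Ward: $187,316 · North Borough: $172,852 · Lower Zone: $59,769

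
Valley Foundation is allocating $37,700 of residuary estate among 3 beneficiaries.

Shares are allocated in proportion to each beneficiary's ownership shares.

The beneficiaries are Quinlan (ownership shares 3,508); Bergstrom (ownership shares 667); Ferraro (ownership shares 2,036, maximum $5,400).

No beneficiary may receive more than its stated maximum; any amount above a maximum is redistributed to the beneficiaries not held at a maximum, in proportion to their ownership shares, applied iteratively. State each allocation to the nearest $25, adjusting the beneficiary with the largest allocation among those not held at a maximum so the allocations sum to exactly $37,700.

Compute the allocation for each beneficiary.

Total ownership shares = 6,211.
Unconstrained shares: Quinlan 21,293.13; Bergstrom 4,048.61; Ferraro 12,358.27.
Held at cap: Ferraro ($5,400); remaining pool $32,300 reallocated over remaining ownership shares 4,175.
Shares after redistribution: Quinlan 27,139.74 → $27,150; Bergstrom 5,160.26 → $5,150.

Quinlan: $27,150; Bergstrom: $5,150; Ferraro: $5,400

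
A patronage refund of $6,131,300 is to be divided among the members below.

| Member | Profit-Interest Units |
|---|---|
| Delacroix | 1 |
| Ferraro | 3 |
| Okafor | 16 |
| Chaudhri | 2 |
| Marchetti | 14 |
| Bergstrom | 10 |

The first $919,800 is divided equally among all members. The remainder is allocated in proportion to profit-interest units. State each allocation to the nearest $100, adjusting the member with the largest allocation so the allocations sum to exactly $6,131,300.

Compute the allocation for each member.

Delacroix: $266,600 | Ferraro: $493,200 | Okafor: $1,966,000 | Chaudhri: $379,900 | Marchetti: $1,739,400 | Bergstrom: $1,286,200

First tranche $919,800 split equally: $153,300 each.
Remainder $5,211,500 by profit-interest units (total 46): Delacroix 113,293.48 → $113,300; Ferraro 339,880.43 → $339,900; Okafor 1,812,695.65 → $1,812,700; Chaudhri 226,586.96 → $226,600; Marchetti 1,586,108.70 → $1,586,100; Bergstrom 1,132,934.78 → $1,132,900.
Totals: Delacroix $153,300 + $113,300 = $266,600; Ferraro $153,300 + $339,900 = $493,200; Okafor $153,300 + $1,812,700 = $1,966,000; Chaudhri $153,300 + $226,600 = $379,900; Marchetti $153,300 + $1,586,100 = $1,739,400; Bergstrom $153,300 + $1,132,900 = $1,286,200.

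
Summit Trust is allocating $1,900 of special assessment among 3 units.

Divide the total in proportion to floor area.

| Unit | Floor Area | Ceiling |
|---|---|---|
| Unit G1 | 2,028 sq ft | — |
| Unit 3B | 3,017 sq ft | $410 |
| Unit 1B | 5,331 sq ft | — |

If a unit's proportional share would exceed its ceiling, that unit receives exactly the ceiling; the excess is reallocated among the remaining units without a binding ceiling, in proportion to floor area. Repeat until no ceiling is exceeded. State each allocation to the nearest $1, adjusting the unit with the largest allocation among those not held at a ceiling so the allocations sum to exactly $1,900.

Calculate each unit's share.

Unit G1: $411; Unit 3B: $410; Unit 1B: $1,079

Sum of floor area: 10,376.
Pro-rata shares before constraints: Unit G1 371.36; Unit 3B 552.46; Unit 1B 976.19.
Cap binds for Unit 3B ($410); remaining pool $1,490 reallocated over remaining floor area 7,359.
Redistributed shares: Unit G1 410.62 → $411; Unit 1B 1,079.38 → $1,079.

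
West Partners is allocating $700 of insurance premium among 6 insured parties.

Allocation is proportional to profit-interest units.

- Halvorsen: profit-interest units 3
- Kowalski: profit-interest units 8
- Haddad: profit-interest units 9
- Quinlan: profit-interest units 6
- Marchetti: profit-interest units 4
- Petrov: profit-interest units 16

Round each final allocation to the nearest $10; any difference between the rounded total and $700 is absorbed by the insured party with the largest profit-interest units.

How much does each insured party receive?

Halvorsen: $50 · Kowalski: $120 · Haddad: $140 · Quinlan: $90 · Marchetti: $60 · Petrov: $240

Total profit-interest units = 3 + 8 + 9 + 6 + 4 + 16 = 46.
Pro-rata amounts: Halvorsen 45.65; Kowalski 121.74; Haddad 136.96; Quinlan 91.30; Marchetti 60.87; Petrov 243.48.
After rounding ($10): Halvorsen $50; Kowalski $120; Haddad $140; Quinlan $90; Marchetti $60; Petrov $240. Sum = $700.
No rounding difference to absorb.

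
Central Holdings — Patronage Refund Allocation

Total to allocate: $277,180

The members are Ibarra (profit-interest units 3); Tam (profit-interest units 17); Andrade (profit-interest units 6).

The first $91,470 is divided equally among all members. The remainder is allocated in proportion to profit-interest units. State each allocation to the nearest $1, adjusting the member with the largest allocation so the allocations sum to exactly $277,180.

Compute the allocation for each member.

$91,470 shared equally gives $30,490 per member.
Remainder $185,710 by profit-interest units (total 26): Ibarra 21,428.08 → $21,428; Tam 121,425.77 → $121,426; Andrade 42,856.15 → $42,856.
Totals: Ibarra $30,490 + $21,428 = $51,918; Tam $30,490 + $121,426 = $151,916; Andrade $30,490 + $42,856 = $73,346.

Ibarra: $51,918 | Tam: $151,916 | Andrade: $73,346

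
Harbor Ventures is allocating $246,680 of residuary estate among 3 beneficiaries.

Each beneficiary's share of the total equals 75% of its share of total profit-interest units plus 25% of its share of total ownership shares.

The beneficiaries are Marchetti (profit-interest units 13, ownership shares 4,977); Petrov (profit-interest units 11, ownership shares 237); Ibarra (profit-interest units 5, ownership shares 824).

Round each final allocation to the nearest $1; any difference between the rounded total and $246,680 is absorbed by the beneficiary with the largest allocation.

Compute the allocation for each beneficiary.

Profit-interest units total 29; ownership shares total 6,038.
Combined weights (75% profit-interest units + 25% ownership shares): Marchetti 0.5423; Petrov 0.2943; Ibarra 0.1634.
Raw shares: Marchetti 133,768.84; Petrov 72,596.84; Ibarra 40,314.32.
Rounded to nearest $1: Marchetti $133,769; Petrov $72,597; Ibarra $40,314. Sum = $246,680.
Sum already equals the total — no adjustment.

Marchetti: $133,769 | Petrov: $72,597 | Ibarra: $40,314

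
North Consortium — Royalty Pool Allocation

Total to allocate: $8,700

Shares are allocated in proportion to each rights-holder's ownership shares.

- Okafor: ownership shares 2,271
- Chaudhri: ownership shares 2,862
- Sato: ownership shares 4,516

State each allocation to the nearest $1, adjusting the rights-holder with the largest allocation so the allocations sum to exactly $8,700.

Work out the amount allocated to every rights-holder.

Ownership shares total: 9,649.
Unrounded shares: Okafor 2,271/9,649 × $8,700 = 2,047.64; Chaudhri 2,862/9,649 × $8,700 = 2,580.52; Sato 4,516/9,649 × $8,700 = 4,071.84.
After rounding ($1): Okafor $2,048; Chaudhri $2,581; Sato $4,072. Sum = $8,701.
Difference $8,700 − $8,701 = −$1 applied to largest allocation (Sato): Sato becomes $4,071.

Okafor: $2,048 | Chaudhri: $2,581 | Sato: $4,071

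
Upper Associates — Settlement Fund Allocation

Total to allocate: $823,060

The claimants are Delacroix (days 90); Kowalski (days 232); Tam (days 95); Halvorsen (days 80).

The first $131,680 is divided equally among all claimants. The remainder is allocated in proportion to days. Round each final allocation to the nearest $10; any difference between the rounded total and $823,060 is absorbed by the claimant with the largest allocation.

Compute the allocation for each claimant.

Equal tier: $131,680 ÷ 4 = $32,920 apiece.
Remainder $691,380 by days (total 497): Delacroix 125,199.60 → $125,200; Kowalski 322,736.74 → $322,740; Tam 132,155.13 → $132,160; Halvorsen 111,288.53 → $111,290.
Rounding difference −$10 on remainder applied to Kowalski.
Totals: Delacroix $32,920 + $125,200 = $158,120; Kowalski $32,920 + $322,730 = $355,650; Tam $32,920 + $132,160 = $165,080; Halvorsen $32,920 + $111,290 = $144,210.

Delacroix: $158,120; Kowalski: $355,650; Tam: $165,080; Halvorsen: $144,210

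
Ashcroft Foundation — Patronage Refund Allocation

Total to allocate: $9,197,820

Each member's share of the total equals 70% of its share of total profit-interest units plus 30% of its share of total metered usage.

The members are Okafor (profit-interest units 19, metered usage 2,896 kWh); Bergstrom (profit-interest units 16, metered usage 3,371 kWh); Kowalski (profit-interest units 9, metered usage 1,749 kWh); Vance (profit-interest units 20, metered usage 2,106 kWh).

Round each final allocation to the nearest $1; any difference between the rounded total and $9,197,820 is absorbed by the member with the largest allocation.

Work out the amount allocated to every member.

Totals — profit-interest units 64, metered usage 10,122.
Composite weights (70% profit-interest units + 30% metered usage): Okafor 0.2936; Bergstrom 0.2749; Kowalski 0.1503; Vance 0.2812.
Unrounded shares: Okafor 2,700,896.98; Bergstrom 2,528,582.67; Kowalski 1,382,203.15; Vance 2,586,137.20.
At nearest $1: Okafor $2,700,897; Bergstrom $2,528,583; Kowalski $1,382,203; Vance $2,586,137. Sum = $9,197,820.
Rounded total matches; no reconciliation needed.

Okafor: $2,700,897 | Bergstrom: $2,528,583 | Kowalski: $1,382,203 | Vance: $2,586,137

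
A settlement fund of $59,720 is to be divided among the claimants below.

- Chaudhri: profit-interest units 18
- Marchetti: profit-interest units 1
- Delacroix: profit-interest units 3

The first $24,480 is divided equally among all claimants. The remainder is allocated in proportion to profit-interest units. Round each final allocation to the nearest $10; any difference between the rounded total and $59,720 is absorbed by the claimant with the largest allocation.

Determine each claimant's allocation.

Chaudhri: $36,990 | Marchetti: $9,760 | Delacroix: $12,970

First tranche $24,480 split equally: $8,160 each.
Remainder $35,240 by profit-interest units (total 22): Chaudhri 28,832.73 → $28,830; Marchetti 1,601.82 → $1,600; Delacroix 4,805.45 → $4,810.
Totals: Chaudhri $8,160 + $28,830 = $36,990; Marchetti $8,160 + $1,600 = $9,760; Delacroix $8,160 + $4,810 = $12,970.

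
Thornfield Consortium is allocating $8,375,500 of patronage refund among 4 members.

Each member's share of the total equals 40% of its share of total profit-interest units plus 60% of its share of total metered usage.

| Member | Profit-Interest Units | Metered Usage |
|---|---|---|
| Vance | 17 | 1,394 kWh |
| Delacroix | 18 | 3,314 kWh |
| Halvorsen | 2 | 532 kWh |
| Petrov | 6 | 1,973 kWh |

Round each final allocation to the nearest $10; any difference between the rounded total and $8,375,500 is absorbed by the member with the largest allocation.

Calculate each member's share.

Profit-interest units total 43; metered usage total 7,213.
Composite weights (40% profit-interest units + 60% metered usage): Vance 0.2741; Delacroix 0.4431; Halvorsen 0.0629; Petrov 0.2199.
Raw shares: Vance 2,295,698.03; Delacroix 3,711,274.43; Halvorsen 526,467.87; Petrov 1,842,059.66.
Rounded to nearest $10: Vance $2,295,700; Delacroix $3,711,270; Halvorsen $526,470; Petrov $1,842,060. Sum = $8,375,500.
Rounded total matches; no reconciliation needed.

Vance: $2,295,700 | Delacroix: $3,711,270 | Halvorsen: $526,470 | Petrov: $1,842,060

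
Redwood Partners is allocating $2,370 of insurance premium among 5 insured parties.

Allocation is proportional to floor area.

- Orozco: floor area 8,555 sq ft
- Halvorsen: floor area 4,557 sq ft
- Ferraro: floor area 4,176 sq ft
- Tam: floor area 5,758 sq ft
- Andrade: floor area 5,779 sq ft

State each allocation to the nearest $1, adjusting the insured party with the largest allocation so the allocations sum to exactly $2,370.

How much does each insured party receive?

Orozco: $704 | Halvorsen: $375 | Ferraro: $343 | Tam: $473 | Andrade: $475

Floor area total: 28,825.
Unrounded shares: Orozco 8,555/28,825 × $2,370 = 703.39; Halvorsen 4,557/28,825 × $2,370 = 374.68; Ferraro 4,176/28,825 × $2,370 = 343.35; Tam 5,758/28,825 × $2,370 = 473.42; Andrade 5,779/28,825 × $2,370 = 475.15.
At nearest $1: Orozco $703; Halvorsen $375; Ferraro $343; Tam $473; Andrade $475. Sum = $2,369.
Difference $2,370 − $2,369 = +$1 applied to largest allocation (Orozco): Orozco becomes $704.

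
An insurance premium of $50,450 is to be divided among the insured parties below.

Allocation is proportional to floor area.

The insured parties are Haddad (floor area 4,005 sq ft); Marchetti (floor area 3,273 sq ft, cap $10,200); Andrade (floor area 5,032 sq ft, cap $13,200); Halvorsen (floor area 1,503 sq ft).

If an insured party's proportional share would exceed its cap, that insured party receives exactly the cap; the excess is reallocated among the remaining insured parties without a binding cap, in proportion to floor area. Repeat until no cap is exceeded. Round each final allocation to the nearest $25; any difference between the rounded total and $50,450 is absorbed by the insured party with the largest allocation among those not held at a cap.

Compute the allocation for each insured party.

Haddad: $19,675 · Marchetti: $10,200 · Andrade: $13,200 · Halvorsen: $7,375

Total floor area = 13,813.
Proportional shares (ignoring caps): Haddad 14,627.69; Marchetti 11,954.16; Andrade 18,378.66; Halvorsen 5,489.49.
Held at cap: Marchetti ($10,200), Andrade ($13,200); residual $27,050 reallocated over remaining floor area 5,508.
Redistributed shares: Haddad 19,668.71 → $19,675; Halvorsen 7,381.29 → $7,375.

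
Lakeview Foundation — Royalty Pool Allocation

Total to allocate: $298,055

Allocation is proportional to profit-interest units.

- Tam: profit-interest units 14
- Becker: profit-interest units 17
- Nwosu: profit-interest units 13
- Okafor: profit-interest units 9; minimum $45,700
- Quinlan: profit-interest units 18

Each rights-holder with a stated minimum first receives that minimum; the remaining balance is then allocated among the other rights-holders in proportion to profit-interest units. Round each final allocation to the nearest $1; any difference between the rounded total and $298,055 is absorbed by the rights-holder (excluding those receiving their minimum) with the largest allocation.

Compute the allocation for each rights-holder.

Tam: $56,983 | Becker: $69,194 | Nwosu: $52,913 | Okafor: $45,700 | Quinlan: $73,265

Fund the minimums — Okafor $45,700. Balance $252,355.
Balance split over remaining profit-interest units 62: Tam 56,983.39 → $56,983; Becker 69,194.11 → $69,194; Nwosu 52,913.15 → $52,913; Quinlan 73,264.35 → $73,264.
Rounding difference +$1 applied to Quinlan → $73,265.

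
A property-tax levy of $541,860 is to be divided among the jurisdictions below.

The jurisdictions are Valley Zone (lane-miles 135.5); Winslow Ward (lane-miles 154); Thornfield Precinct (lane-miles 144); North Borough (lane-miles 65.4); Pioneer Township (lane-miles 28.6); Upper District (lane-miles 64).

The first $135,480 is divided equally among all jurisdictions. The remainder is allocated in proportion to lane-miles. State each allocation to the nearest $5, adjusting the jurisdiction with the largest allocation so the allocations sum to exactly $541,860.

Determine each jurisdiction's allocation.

Valley Zone: $115,675; Winslow Ward: $128,380; Thornfield Precinct: $121,515; North Borough: $67,510; Pioneer Township: $42,230; Upper District: $66,550

$135,480 shared equally gives $22,580 per jurisdiction.
Remainder $406,380 by lane-miles (total 591.5): Valley Zone 93,092.97 → $93,095; Winslow Ward 105,803.08 → $105,805; Thornfield Precinct 98,932.75 → $98,935; North Borough 44,931.96 → $44,930; Pioneer Township 19,649.14 → $19,650; Upper District 43,970.11 → $43,970.
Rounding difference −$5 on remainder applied to Winslow Ward.
Totals: Valley Zone $22,580 + $93,095 = $115,675; Winslow Ward $22,580 + $105,800 = $128,380; Thornfield Precinct $22,580 + $98,935 = $121,515; North Borough $22,580 + $44,930 = $67,510; Pioneer Township $22,580 + $19,650 = $42,230; Upper District $22,580 + $43,970 = $66,550.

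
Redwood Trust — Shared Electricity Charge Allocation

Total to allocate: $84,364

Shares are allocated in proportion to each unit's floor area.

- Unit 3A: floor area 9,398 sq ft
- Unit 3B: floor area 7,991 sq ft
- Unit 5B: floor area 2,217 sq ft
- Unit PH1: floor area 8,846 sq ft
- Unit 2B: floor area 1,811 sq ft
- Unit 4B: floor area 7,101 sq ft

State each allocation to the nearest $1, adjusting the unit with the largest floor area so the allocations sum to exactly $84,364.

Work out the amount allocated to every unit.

Sum of floor area: 9,398 + 7,991 + 2,217 + 8,846 + 1,811 + 7,101 = 37,364.
Pro-rata amounts: Unit 3A 21,219.70; Unit 3B 18,042.84; Unit 5B 5,005.75; Unit PH1 19,973.34; Unit 2B 4,089.05; Unit 4B 16,033.31.
Rounded to nearest $1: Unit 3A $21,220; Unit 3B $18,043; Unit 5B $5,006; Unit PH1 $19,973; Unit 2B $4,089; Unit 4B $16,033. Sum = $84,364.
Rounded total matches; no reconciliation needed.

Unit 3A: $21,220 | Unit 3B: $18,043 | Unit 5B: $5,006 | Unit PH1: $19,973 | Unit 2B: $4,089 | Unit 4B: $16,033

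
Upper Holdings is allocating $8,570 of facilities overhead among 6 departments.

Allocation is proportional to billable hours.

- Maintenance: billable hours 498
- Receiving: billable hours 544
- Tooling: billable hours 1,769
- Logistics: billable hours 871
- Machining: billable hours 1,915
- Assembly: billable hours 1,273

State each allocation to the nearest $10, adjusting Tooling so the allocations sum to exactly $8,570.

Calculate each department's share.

Combined billable hours = 6,870.
Raw shares: Maintenance 498/6,870 × $8,570 = 621.23; Receiving 544/6,870 × $8,570 = 678.61; Tooling 1,769/6,870 × $8,570 = 2,206.74; Logistics 871/6,870 × $8,570 = 1,086.53; Machining 1,915/6,870 × $8,570 = 2,388.87; Assembly 1,273/6,870 × $8,570 = 1,588.01.
At nearest $10: Maintenance $620; Receiving $680; Tooling $2,210; Logistics $1,090; Machining $2,390; Assembly $1,590. Sum = $8,580.
Difference $8,570 − $8,580 = −$10 applied to Tooling: Tooling becomes $2,200.

Maintenance: $620 · Receiving: $680 · Tooling: $2,200 · Logistics: $1,090 · Machining: $2,390 · Assembly: $1,590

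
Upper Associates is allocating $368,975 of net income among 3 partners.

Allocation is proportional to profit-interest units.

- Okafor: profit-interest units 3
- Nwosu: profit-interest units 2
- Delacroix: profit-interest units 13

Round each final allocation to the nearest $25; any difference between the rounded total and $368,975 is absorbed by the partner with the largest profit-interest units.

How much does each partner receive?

Okafor: $61,500 | Nwosu: $41,000 | Delacroix: $266,475

Combined profit-interest units = 3 + 2 + 13 = 18.
Unrounded shares: Okafor 61,495.83; Nwosu 40,997.22; Delacroix 266,481.94.
Rounded to nearest $25: Okafor $61,500; Nwosu $41,000; Delacroix $266,475. Sum = $368,975.
No rounding difference to absorb.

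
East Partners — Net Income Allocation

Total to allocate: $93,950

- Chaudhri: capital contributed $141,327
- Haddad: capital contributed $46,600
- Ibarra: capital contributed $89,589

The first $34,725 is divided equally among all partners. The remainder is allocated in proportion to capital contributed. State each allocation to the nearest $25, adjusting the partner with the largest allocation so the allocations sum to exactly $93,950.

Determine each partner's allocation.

Chaudhri: $41,725 | Haddad: $21,525 | Ibarra: $30,700

First tranche $34,725 split equally: $11,575 each.
Remainder $59,225 by capital contributed (total 277,516): Chaudhri 30,160.75 → $30,150; Haddad 9,944.96 → $9,950; Ibarra 19,119.29 → $19,125.
Totals: Chaudhri $11,575 + $30,150 = $41,725; Haddad $11,575 + $9,950 = $21,525; Ibarra $11,575 + $19,125 = $30,700.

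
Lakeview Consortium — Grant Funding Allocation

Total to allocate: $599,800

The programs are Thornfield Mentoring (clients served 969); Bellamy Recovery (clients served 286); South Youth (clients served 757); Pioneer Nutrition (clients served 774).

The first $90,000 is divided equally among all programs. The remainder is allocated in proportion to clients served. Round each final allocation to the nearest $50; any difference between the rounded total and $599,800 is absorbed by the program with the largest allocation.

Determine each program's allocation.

Equal tier: $90,000 ÷ 4 = $22,500 apiece.
Remainder $509,800 by clients served (total 2,786): Thornfield Mentoring 177,313.78 → $177,300; Bellamy Recovery 52,334.10 → $52,350; South Youth 138,520.67 → $138,500; Pioneer Nutrition 141,631.44 → $141,650.
Totals: Thornfield Mentoring $22,500 + $177,300 = $199,800; Bellamy Recovery $22,500 + $52,350 = $74,850; South Youth $22,500 + $138,500 = $161,000; Pioneer Nutrition $22,500 + $141,650 = $164,150.

Thornfield Mentoring: $199,800 · Bellamy Recovery: $74,850 · South Youth: $161,000 · Pioneer Nutrition: $164,150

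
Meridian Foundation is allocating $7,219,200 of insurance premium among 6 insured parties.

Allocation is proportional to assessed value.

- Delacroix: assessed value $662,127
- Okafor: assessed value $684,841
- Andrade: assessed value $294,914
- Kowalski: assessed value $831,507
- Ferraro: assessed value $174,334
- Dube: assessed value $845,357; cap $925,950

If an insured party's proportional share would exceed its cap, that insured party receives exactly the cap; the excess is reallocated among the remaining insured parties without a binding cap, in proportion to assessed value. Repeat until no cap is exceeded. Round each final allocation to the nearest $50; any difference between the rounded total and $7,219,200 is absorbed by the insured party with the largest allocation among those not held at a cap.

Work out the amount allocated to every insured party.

Total assessed value = 3,493,080.
Pro-rata shares before constraints: Delacroix 1,368,427.65; Okafor 1,415,371.00; Andrade 609,503.12; Kowalski 1,718,487.79; Ferraro 360,298.65; Dube 1,747,111.79.
Cap binds for Dube ($925,950); balance $6,293,250 reallocated over remaining assessed value 2,647,723.
Shares after redistribution: Delacroix 1,573,778.96 → $1,573,800; Okafor 1,627,766.81 → $1,627,750; Andrade 700,967.41 → $700,950; Kowalski 1,976,370.42 → $1,976,350; Ferraro 414,366.40 → $414,350.
Rounding difference +$50 applied to Kowalski → $1,976,400.

Delacroix: $1,573,800; Okafor: $1,627,750; Andrade: $700,950; Kowalski: $1,976,400; Ferraro: $414,350; Dube: $925,950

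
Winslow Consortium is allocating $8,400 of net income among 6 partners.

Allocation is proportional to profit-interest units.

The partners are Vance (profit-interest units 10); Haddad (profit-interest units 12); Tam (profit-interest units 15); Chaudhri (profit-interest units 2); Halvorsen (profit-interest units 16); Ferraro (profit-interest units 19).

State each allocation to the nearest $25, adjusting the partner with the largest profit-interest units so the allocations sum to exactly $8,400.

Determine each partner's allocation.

Vance: $1,125 | Haddad: $1,350 | Tam: $1,700 | Chaudhri: $225 | Halvorsen: $1,825 | Ferraro: $2,175

Sum of profit-interest units: 74.
Pro-rata amounts: Vance 10/74 × $8,400 = 1,135.14; Haddad 12/74 × $8,400 = 1,362.16; Tam 15/74 × $8,400 = 1,702.70; Chaudhri 2/74 × $8,400 = 227.03; Halvorsen 16/74 × $8,400 = 1,816.22; Ferraro 19/74 × $8,400 = 2,156.76.
After rounding ($25): Vance $1,125; Haddad $1,350; Tam $1,700; Chaudhri $225; Halvorsen $1,825; Ferraro $2,150. Sum = $8,375.
Difference $8,400 − $8,375 = +$25 applied to largest profit-interest units (Ferraro): Ferraro becomes $2,175.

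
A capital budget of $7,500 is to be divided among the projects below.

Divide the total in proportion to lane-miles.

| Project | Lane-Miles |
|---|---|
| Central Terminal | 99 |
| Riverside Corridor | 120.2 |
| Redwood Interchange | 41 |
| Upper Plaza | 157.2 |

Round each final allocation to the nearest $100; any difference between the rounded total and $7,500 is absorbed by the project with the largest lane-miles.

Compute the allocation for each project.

Lane-miles total: 99 + 120.2 + 41 + 157.2 = 417.4.
Unrounded shares: Central Terminal 1,778.87; Riverside Corridor 2,159.80; Redwood Interchange 736.70; Upper Plaza 2,824.63.
After rounding ($100): Central Terminal $1,800; Riverside Corridor $2,200; Redwood Interchange $700; Upper Plaza $2,800. Sum = $7,500.
Sum already equals the total — no adjustment.

Central Terminal: $1,800 | Riverside Corridor: $2,200 | Redwood Interchange: $700 | Upper Plaza: $2,800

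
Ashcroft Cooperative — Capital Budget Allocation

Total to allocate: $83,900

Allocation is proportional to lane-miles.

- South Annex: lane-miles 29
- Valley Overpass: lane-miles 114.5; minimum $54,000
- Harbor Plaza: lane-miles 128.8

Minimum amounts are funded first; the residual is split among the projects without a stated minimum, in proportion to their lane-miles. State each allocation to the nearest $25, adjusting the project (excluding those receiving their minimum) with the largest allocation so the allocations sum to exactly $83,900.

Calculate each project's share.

Fund the minimums — Valley Overpass $54,000. Remaining pool $29,900.
Remaining pool split over remaining lane-miles 157.8: South Annex 5,494.93 → $5,500; Harbor Plaza 24,405.07 → $24,400.

South Annex: $5,500 · Valley Overpass: $54,000 · Harbor Plaza: $24,400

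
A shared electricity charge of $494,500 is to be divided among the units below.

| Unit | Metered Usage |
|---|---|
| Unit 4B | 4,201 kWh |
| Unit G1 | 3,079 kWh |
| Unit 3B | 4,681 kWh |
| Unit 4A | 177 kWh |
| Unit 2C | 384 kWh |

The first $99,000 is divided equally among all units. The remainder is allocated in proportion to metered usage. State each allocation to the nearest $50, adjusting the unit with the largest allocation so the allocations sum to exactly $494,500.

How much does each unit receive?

Unit 4B: $152,500 · Unit G1: $117,050 · Unit 3B: $167,600 · Unit 4A: $25,400 · Unit 2C: $31,950

Equal tier: $99,000 ÷ 5 = $19,800 apiece.
Remainder $395,500 by metered usage (total 12,522): Unit 4B 132,686.11 → $132,700; Unit G1 97,248.40 → $97,250; Unit 3B 147,846.63 → $147,850; Unit 4A 5,590.44 → $5,600; Unit 2C 12,128.41 → $12,150.
Rounding difference −$50 on remainder applied to Unit 3B.
Totals: Unit 4B $19,800 + $132,700 = $152,500; Unit G1 $19,800 + $97,250 = $117,050; Unit 3B $19,800 + $147,800 = $167,600; Unit 4A $19,800 + $5,600 = $25,400; Unit 2C $19,800 + $12,150 = $31,950.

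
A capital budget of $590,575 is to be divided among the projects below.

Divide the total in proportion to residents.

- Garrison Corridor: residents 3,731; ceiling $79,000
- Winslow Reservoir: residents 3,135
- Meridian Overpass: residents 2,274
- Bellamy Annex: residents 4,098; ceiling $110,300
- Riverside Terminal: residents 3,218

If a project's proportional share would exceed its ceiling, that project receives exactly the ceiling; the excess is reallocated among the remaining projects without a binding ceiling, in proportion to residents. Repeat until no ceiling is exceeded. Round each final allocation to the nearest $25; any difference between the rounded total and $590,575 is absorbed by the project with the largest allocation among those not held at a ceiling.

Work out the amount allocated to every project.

Garrison Corridor: $79,000; Winslow Reservoir: $145,825; Meridian Overpass: $105,775; Bellamy Annex: $110,300; Riverside Terminal: $149,675

Total residents = 16,456.
Unconstrained shares: Garrison Corridor 133,898.60; Winslow Reservoir 112,509.27; Meridian Overpass 81,609.60; Bellamy Annex 147,069.54; Riverside Terminal 115,487.99.
Cap binds for Garrison Corridor ($79,000), Bellamy Annex ($110,300); remaining pool $401,275 reallocated over remaining residents 8,627.
Shares after redistribution: Winslow Reservoir 145,820.93 → $145,825; Meridian Overpass 105,772.50 → $105,775; Riverside Terminal 149,681.58 → $149,675.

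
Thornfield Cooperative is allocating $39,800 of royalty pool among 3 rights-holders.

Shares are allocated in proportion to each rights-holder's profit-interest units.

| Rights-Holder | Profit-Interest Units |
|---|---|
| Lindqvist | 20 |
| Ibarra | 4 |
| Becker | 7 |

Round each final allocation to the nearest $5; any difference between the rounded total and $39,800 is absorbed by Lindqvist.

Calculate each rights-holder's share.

Combined profit-interest units = 31.
Pro-rata amounts: Lindqvist 20/31 × $39,800 = 25,677.42; Ibarra 4/31 × $39,800 = 5,135.48; Becker 7/31 × $39,800 = 8,987.10.
At nearest $5: Lindqvist $25,675; Ibarra $5,135; Becker $8,985. Sum = $39,795.
Difference $39,800 − $39,795 = +$5 applied to Lindqvist: Lindqvist becomes $25,680.

Lindqvist: $25,680 | Ibarra: $5,135 | Becker: $8,985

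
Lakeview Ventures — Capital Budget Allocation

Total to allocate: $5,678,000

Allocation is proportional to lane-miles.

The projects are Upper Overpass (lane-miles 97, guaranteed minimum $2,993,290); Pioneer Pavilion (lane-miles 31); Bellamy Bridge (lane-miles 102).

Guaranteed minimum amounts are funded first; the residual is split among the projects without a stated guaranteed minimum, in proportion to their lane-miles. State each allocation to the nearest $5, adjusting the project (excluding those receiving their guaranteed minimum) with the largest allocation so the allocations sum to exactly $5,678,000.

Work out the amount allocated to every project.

Guaranteed amounts: Upper Overpass $2,993,290. Balance $2,684,710.
Balance split over remaining lane-miles 133: Pioneer Pavilion 625,759.47 → $625,760; Bellamy Bridge 2,058,950.53 → $2,058,950.

Upper Overpass: $2,993,290 | Pioneer Pavilion: $625,760 | Bellamy Bridge: $2,058,950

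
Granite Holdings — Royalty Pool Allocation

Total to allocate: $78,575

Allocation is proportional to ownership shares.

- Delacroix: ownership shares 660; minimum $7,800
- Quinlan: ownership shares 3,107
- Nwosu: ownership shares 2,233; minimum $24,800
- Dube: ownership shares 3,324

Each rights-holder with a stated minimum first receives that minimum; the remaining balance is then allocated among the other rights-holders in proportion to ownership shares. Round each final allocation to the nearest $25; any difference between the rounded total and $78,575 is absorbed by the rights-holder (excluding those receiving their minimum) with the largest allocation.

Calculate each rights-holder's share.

Guaranteed amounts: Delacroix $7,800; Nwosu $24,800. Balance $45,975.
Balance split over remaining ownership shares 6,431: Quinlan 22,211.84 → $22,200; Dube 23,763.16 → $23,775.

Delacroix: $7,800 | Quinlan: $22,200 | Nwosu: $24,800 | Dube: $23,775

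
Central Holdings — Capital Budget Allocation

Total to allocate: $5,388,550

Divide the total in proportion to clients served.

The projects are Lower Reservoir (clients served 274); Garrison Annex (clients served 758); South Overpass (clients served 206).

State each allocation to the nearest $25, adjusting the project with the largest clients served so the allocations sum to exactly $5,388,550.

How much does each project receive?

Sum of clients served: 1,238.
Raw shares: Lower Reservoir 274/1,238 × $5,388,550 = 1,192,619.31; Garrison Annex 758/1,238 × $5,388,550 = 3,299,289.90; South Overpass 206/1,238 × $5,388,550 = 896,640.79.
At nearest $25: Lower Reservoir $1,192,625; Garrison Annex $3,299,300; South Overpass $896,650. Sum = $5,388,575.
Difference $5,388,550 − $5,388,575 = −$25 applied to largest clients served (Garrison Annex): Garrison Annex becomes $3,299,275.

Lower Reservoir: $1,192,625 | Garrison Annex: $3,299,275 | South Overpass: $896,650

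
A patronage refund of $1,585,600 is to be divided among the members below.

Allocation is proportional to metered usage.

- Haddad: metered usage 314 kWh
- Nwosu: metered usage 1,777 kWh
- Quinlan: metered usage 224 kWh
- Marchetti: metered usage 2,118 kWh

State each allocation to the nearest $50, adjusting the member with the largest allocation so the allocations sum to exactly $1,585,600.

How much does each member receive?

Haddad: $112,300; Nwosu: $635,600; Quinlan: $80,100; Marchetti: $757,600

Metered usage total: 4,433.
Proportional shares: Haddad 314/4,433 × $1,585,600 = 112,311.84; Nwosu 1,777/4,433 × $1,585,600 = 635,599.19; Quinlan 224/4,433 × $1,585,600 = 80,120.55; Marchetti 2,118/4,433 × $1,585,600 = 757,568.42.
Rounded to nearest $50: Haddad $112,300; Nwosu $635,600; Quinlan $80,100; Marchetti $757,550. Sum = $1,585,550.
Difference $1,585,600 − $1,585,550 = +$50 applied to largest allocation (Marchetti): Marchetti becomes $757,600.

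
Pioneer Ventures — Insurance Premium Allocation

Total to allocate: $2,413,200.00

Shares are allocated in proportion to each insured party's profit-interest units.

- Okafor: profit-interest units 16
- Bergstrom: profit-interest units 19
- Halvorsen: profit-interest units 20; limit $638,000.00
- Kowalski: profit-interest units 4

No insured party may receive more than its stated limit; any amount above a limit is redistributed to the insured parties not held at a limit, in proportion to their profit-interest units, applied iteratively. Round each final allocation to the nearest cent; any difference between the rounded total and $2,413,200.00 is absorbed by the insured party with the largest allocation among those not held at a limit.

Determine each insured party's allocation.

Combined profit-interest units = 59.
Proportional shares (ignoring caps): Okafor 654,427.1186; Bergstrom 777,132.2034; Halvorsen 818,033.8983; Kowalski 163,606.7797.
Capped: Halvorsen ($638,000.00); remaining pool $1,775,200.00 reallocated over remaining profit-interest units 39.
Redistributed shares: Okafor 728,287.1795 → $728,287.18; Bergstrom 864,841.0256 → $864,841.03; Kowalski 182,071.7949 → $182,071.79.

Okafor: $728,287.18 | Bergstrom: $864,841.03 | Halvorsen: $638,000.00 | Kowalski: $182,071.79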